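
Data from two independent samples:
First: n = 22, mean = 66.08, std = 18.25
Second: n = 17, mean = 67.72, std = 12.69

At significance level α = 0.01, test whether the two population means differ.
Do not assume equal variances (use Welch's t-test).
Welch's two-sample t-test:
H₀: μ₁ = μ₂
H₁: μ₁ ≠ μ₂
s₁²/n₁ = 18.25²/22 = 15.1392,  s₂²/n₂ = 12.69²/17 = 9.4727
SE = √(s₁²/n₁ + s₂²/n₂) = √(15.1392 + 9.4727) = 4.9610
df (Welch-Satterthwaite) = (s₁²/n₁ + s₂²/n₂)² / [(s₁²/n₁)²/(n₁-1) + (s₂²/n₂)²/(n₂-1)] ≈ 36.66
t = (x̄₁ - x̄₂) / SE = (66.08 - 67.72) / 4.9610 = -1.64 / 4.9610 = -0.331
p-value = 0.7428

Since p-value > α = 0.01, we fail to reject H₀.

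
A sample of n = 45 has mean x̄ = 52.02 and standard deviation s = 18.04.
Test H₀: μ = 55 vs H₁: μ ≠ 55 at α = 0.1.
One-sample t-test:
H₀: μ = 55
H₁: μ ≠ 55
df = n - 1 = 44
t = (x̄ - μ₀) / (s/√n) = (52.02 - 55) / (18.04/√45) = -1.108
p-value = 0.2738

Since p-value > α = 0.1, we fail to reject H₀.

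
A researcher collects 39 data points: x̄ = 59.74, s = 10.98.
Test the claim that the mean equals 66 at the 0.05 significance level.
One-sample t-test:
H₀: μ = 66
H₁: μ ≠ 66
df = n - 1 = 38
t = (x̄ - μ₀) / (s/√n) = (59.74 - 66) / (10.98/√39) = -3.560
p-value = 0.0010

Since p-value < α = 0.05, we reject H₀.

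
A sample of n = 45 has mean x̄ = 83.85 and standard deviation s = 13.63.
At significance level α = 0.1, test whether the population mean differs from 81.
One-sample t-test:
H₀: μ = 81
H₁: μ ≠ 81
df = n - 1 = 44
t = (x̄ - μ₀) / (s/√n) = (83.85 - 81) / (13.63/√45) = 1.403
p-value = 0.1677

Since p-value > α = 0.1, we fail to reject H₀.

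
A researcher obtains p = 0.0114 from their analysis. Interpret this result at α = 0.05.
Since p = 0.0114 < α = 0.05, reject H₀.
There is sufficient evidence to reject the null hypothesis; the result is statistically significant at the 0.05 level.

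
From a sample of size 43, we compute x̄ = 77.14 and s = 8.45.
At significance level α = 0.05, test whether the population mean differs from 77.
One-sample t-test:
H₀: μ = 77
H₁: μ ≠ 77
df = n - 1 = 42
t = (x̄ - μ₀) / (s/√n) = (77.14 - 77) / (8.45/√43) = 0.109
p-value = 0.9140

Since p-value > α = 0.05, we fail to reject H₀.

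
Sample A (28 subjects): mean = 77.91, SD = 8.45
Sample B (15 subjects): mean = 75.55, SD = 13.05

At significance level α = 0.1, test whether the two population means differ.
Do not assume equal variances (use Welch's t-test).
Welch's two-sample t-test:
H₀: μ₁ = μ₂
H₁: μ₁ ≠ μ₂
s₁²/n₁ = 8.45²/28 = 2.5501,  s₂²/n₂ = 13.05²/15 = 11.3535
SE = √(s₁²/n₁ + s₂²/n₂) = √(2.5501 + 11.3535) = 3.7288
df (Welch-Satterthwaite) = (s₁²/n₁ + s₂²/n₂)² / [(s₁²/n₁)²/(n₁-1) + (s₂²/n₂)²/(n₂-1)] ≈ 20.46
t = (x̄₁ - x̄₂) / SE = (77.91 - 75.55) / 3.7288 = 2.36 / 3.7288 = 0.633
p-value = 0.5338

Since p-value > α = 0.1, we fail to reject H₀.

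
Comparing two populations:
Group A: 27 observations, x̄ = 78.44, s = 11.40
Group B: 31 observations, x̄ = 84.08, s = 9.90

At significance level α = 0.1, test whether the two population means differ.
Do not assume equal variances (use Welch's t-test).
Welch's two-sample t-test:
H₀: μ₁ = μ₂
H₁: μ₁ ≠ μ₂
s₁²/n₁ = 11.40²/27 = 4.8133,  s₂²/n₂ = 9.90²/31 = 3.1616
SE = √(s₁²/n₁ + s₂²/n₂) = √(4.8133 + 3.1616) = 2.8240
df (Welch-Satterthwaite) = (s₁²/n₁ + s₂²/n₂)² / [(s₁²/n₁)²/(n₁-1) + (s₂²/n₂)²/(n₂-1)] ≈ 51.95
t = (x̄₁ - x̄₂) / SE = (78.44 - 84.08) / 2.8240 = -5.64 / 2.8240 = -1.997
p-value = 0.0511

Since p-value < α = 0.1, we reject H₀.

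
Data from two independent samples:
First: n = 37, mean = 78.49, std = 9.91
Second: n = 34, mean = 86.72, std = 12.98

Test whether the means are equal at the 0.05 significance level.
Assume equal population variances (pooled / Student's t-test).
Student's two-sample t-test (equal variances):
H₀: μ₁ = μ₂
H₁: μ₁ ≠ μ₂
df = n₁ + n₂ - 2 = 69
Pooled variance s_p² = [(n₁-1)s₁² + (n₂-1)s₂²] / (n₁ + n₂ - 2) = [(36)(9.91²) + (33)(12.98²)] / 69 = 131.8166
SE = √(s_p²(1/n₁ + 1/n₂)) = √(131.8166 × (1/37 + 1/34)) = 2.7276
t = (x̄₁ - x̄₂) / SE = (78.49 - 86.72) / 2.7276 = -8.23 / 2.7276 = -3.017
p-value = 0.0036

Since p-value < α = 0.05, we reject H₀.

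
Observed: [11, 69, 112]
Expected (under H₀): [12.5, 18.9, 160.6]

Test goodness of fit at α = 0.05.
Chi-square goodness of fit test:
H₀: observed counts match expected distribution
H₁: observed counts differ from expected distribution
df = k - 1 = 2
χ² = Σ(O - E)²/E
   = (11 - 12.5)²/12.5 + (69 - 18.9)²/18.9 + (112 - 160.6)²/160.6
   = 0.180 + 132.805 + 14.707
   = 147.69
p-value < 0.0001

Since p-value < α = 0.05, we reject H₀.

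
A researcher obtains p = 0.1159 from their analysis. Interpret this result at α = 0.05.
Since p = 0.1159 > α = 0.05, fail to reject H₀.
There is insufficient evidence to reject the null hypothesis; the result is not statistically significant at the 0.05 level.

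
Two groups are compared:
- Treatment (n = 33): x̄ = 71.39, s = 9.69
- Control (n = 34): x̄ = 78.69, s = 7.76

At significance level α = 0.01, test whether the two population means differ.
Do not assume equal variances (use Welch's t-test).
Welch's two-sample t-test:
H₀: μ₁ = μ₂
H₁: μ₁ ≠ μ₂
s₁²/n₁ = 9.69²/33 = 2.8453,  s₂²/n₂ = 7.76²/34 = 1.7711
SE = √(s₁²/n₁ + s₂²/n₂) = √(2.8453 + 1.7711) = 2.1486
df (Welch-Satterthwaite) = (s₁²/n₁ + s₂²/n₂)² / [(s₁²/n₁)²/(n₁-1) + (s₂²/n₂)²/(n₂-1)] ≈ 61.23
t = (x̄₁ - x̄₂) / SE = (71.39 - 78.69) / 2.1486 = -7.30 / 2.1486 = -3.398
p-value = 0.0012

Since p-value < α = 0.01, we reject H₀.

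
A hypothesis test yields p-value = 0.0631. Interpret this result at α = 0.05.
Since p = 0.0631 > α = 0.05, fail to reject H₀.
There is insufficient evidence to reject the null hypothesis; the result is not statistically significant at the 0.05 level.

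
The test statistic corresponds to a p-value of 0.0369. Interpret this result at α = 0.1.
Since p = 0.0369 < α = 0.1, reject H₀.
There is sufficient evidence to reject the null hypothesis; the result is statistically significant at the 0.1 level.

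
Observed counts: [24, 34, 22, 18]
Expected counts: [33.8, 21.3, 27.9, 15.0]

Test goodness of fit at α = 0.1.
Chi-square goodness of fit test:
H₀: observed counts match expected distribution
H₁: observed counts differ from expected distribution
df = k - 1 = 3
χ² = Σ(O - E)²/E
   = (24 - 33.8)²/33.8 + (34 - 21.3)²/21.3 + (22 - 27.9)²/27.9 + (18 - 15.0)²/15.0
   = 2.841 + 7.572 + 1.248 + 0.600
   = 12.26
p-value = 0.0065

Since p-value < α = 0.1, we reject H₀.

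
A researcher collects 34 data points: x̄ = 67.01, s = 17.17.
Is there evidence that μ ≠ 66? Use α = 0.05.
One-sample t-test:
H₀: μ = 66
H₁: μ ≠ 66
df = n - 1 = 33
t = (x̄ - μ₀) / (s/√n) = (67.01 - 66) / (17.17/√34) = 0.343
p-value = 0.7338

Since p-value > α = 0.05, we fail to reject H₀.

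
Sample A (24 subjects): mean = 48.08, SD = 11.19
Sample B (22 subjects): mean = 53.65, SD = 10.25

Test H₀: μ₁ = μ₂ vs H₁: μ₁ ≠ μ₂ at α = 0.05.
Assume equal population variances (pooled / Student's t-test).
Student's two-sample t-test (equal variances):
H₀: μ₁ = μ₂
H₁: μ₁ ≠ μ₂
df = n₁ + n₂ - 2 = 44
Pooled variance s_p² = [(n₁-1)s₁² + (n₂-1)s₂²] / (n₁ + n₂ - 2) = [(23)(11.19²) + (21)(10.25²)] / 44 = 115.5973
SE = √(s_p²(1/n₁ + 1/n₂)) = √(115.5973 × (1/24 + 1/22)) = 3.1735
t = (x̄₁ - x̄₂) / SE = (48.08 - 53.65) / 3.1735 = -5.57 / 3.1735 = -1.755
p-value = 0.0862

Since p-value > α = 0.05, we fail to reject H₀.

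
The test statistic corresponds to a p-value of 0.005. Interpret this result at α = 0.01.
Since p = 0.005 < α = 0.01, reject H₀.
There is sufficient evidence to reject the null hypothesis; the result is statistically significant at the 0.01 level.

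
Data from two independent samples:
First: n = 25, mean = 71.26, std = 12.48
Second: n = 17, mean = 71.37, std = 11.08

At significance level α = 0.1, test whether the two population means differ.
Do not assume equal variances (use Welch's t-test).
Welch's two-sample t-test:
H₀: μ₁ = μ₂
H₁: μ₁ ≠ μ₂
s₁²/n₁ = 12.48²/25 = 6.2300,  s₂²/n₂ = 11.08²/17 = 7.2216
SE = √(s₁²/n₁ + s₂²/n₂) = √(6.2300 + 7.2216) = 3.6676
df (Welch-Satterthwaite) = (s₁²/n₁ + s₂²/n₂)² / [(s₁²/n₁)²/(n₁-1) + (s₂²/n₂)²/(n₂-1)] ≈ 37.10
t = (x̄₁ - x̄₂) / SE = (71.26 - 71.37) / 3.6676 = -0.11 / 3.6676 = -0.030
p-value = 0.9762

Since p-value > α = 0.1, we fail to reject H₀.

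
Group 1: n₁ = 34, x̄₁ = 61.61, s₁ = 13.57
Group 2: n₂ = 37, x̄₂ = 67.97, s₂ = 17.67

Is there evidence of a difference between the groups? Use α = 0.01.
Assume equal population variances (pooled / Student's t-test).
Student's two-sample t-test (equal variances):
H₀: μ₁ = μ₂
H₁: μ₁ ≠ μ₂
df = n₁ + n₂ - 2 = 69
Pooled variance s_p² = [(n₁-1)s₁² + (n₂-1)s₂²] / (n₁ + n₂ - 2) = [(33)(13.57²) + (36)(17.67²)] / 69 = 250.9713
SE = √(s_p²(1/n₁ + 1/n₂)) = √(250.9713 × (1/34 + 1/37)) = 3.7636
t = (x̄₁ - x̄₂) / SE = (61.61 - 67.97) / 3.7636 = -6.36 / 3.7636 = -1.690
p-value = 0.0956

Since p-value > α = 0.01, we fail to reject H₀.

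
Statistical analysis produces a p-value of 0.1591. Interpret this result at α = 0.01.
Since p = 0.1591 > α = 0.01, fail to reject H₀.
There is insufficient evidence to reject the null hypothesis; the result is not statistically significant at the 0.01 level.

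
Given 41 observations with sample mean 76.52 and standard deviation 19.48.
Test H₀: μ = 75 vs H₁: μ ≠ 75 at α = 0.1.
One-sample t-test:
H₀: μ = 75
H₁: μ ≠ 75
df = n - 1 = 40
t = (x̄ - μ₀) / (s/√n) = (76.52 - 75) / (19.48/√41) = 0.500
p-value = 0.6201

Since p-value > α = 0.1, we fail to reject H₀.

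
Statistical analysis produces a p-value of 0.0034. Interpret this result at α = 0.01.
Since p = 0.0034 < α = 0.01, reject H₀.
There is sufficient evidence to reject the null hypothesis; the result is statistically significant at the 0.01 level.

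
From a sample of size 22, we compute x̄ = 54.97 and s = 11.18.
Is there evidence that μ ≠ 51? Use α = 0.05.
One-sample t-test:
H₀: μ = 51
H₁: μ ≠ 51
df = n - 1 = 21
t = (x̄ - μ₀) / (s/√n) = (54.97 - 51) / (11.18/√22) = 1.666
p-value = 0.1107

Since p-value > α = 0.05, we fail to reject H₀.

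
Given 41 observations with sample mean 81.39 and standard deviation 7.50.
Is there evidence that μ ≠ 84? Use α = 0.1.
One-sample t-test:
H₀: μ = 84
H₁: μ ≠ 84
df = n - 1 = 40
t = (x̄ - μ₀) / (s/√n) = (81.39 - 84) / (7.50/√41) = -2.228
p-value = 0.0315

Since p-value < α = 0.1, we reject H₀.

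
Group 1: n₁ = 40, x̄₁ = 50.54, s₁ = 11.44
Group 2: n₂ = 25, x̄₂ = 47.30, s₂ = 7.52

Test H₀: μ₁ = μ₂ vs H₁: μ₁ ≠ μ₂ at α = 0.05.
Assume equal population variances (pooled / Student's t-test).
Student's two-sample t-test (equal variances):
H₀: μ₁ = μ₂
H₁: μ₁ ≠ μ₂
df = n₁ + n₂ - 2 = 63
Pooled variance s_p² = [(n₁-1)s₁² + (n₂-1)s₂²] / (n₁ + n₂ - 2) = [(39)(11.44²) + (24)(7.52²)] / 63 = 102.5600
SE = √(s_p²(1/n₁ + 1/n₂)) = √(102.5600 × (1/40 + 1/25)) = 2.5819
t = (x̄₁ - x̄₂) / SE = (50.54 - 47.30) / 2.5819 = 3.24 / 2.5819 = 1.255
p-value = 0.2142

Since p-value > α = 0.05, we fail to reject H₀.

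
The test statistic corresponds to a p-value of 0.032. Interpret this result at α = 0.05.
Since p = 0.032 < α = 0.05, reject H₀.
There is sufficient evidence to reject the null hypothesis; the result is statistically significant at the 0.05 level.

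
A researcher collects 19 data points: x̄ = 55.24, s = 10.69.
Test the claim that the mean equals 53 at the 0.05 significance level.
One-sample t-test:
H₀: μ = 53
H₁: μ ≠ 53
df = n - 1 = 18
t = (x̄ - μ₀) / (s/√n) = (55.24 - 53) / (10.69/√19) = 0.913
p-value = 0.3731

Since p-value > α = 0.05, we fail to reject H₀.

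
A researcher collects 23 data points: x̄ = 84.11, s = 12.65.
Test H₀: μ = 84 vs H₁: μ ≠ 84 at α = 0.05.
One-sample t-test:
H₀: μ = 84
H₁: μ ≠ 84
df = n - 1 = 22
t = (x̄ - μ₀) / (s/√n) = (84.11 - 84) / (12.65/√23) = 0.042
p-value = 0.9671

Since p-value > α = 0.05, we fail to reject H₀.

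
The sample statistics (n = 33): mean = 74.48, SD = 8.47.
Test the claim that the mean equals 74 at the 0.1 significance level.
One-sample t-test:
H₀: μ = 74
H₁: μ ≠ 74
df = n - 1 = 32
t = (x̄ - μ₀) / (s/√n) = (74.48 - 74) / (8.47/√33) = 0.326
p-value = 0.7469

Since p-value > α = 0.1, we fail to reject H₀.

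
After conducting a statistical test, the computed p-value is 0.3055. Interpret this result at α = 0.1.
Since p = 0.3055 > α = 0.1, fail to reject H₀.
There is insufficient evidence to reject the null hypothesis; the result is not statistically significant at the 0.1 level.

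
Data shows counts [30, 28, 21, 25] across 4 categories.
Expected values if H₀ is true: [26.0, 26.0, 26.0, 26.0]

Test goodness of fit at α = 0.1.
Chi-square goodness of fit test:
H₀: observed counts match expected distribution
H₁: observed counts differ from expected distribution
df = k - 1 = 3
χ² = Σ(O - E)²/E
   = (30 - 26.0)²/26.0 + (28 - 26.0)²/26.0 + (21 - 26.0)²/26.0 + (25 - 26.0)²/26.0
   = 0.615 + 0.154 + 0.962 + 0.038
   = 1.77
p-value = 0.6217

Since p-value > α = 0.1, we fail to reject H₀.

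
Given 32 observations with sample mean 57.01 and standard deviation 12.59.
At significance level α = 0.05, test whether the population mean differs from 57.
One-sample t-test:
H₀: μ = 57
H₁: μ ≠ 57
df = n - 1 = 31
t = (x̄ - μ₀) / (s/√n) = (57.01 - 57) / (12.59/√32) = 0.004
p-value = 0.9964

Since p-value > α = 0.05, we fail to reject H₀.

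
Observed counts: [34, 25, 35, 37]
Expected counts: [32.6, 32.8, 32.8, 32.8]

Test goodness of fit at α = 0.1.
Chi-square goodness of fit test:
H₀: observed counts match expected distribution
H₁: observed counts differ from expected distribution
df = k - 1 = 3
χ² = Σ(O - E)²/E
   = (34 - 32.6)²/32.6 + (25 - 32.8)²/32.8 + (35 - 32.8)²/32.8 + (37 - 32.8)²/32.8
   = 0.060 + 1.855 + 0.148 + 0.538
   = 2.60
p-value = 0.4574

Since p-value > α = 0.1, we fail to reject H₀.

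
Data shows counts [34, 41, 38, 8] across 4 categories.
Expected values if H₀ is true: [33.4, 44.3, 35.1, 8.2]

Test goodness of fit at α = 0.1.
Chi-square goodness of fit test:
H₀: observed counts match expected distribution
H₁: observed counts differ from expected distribution
df = k - 1 = 3
χ² = Σ(O - E)²/E
   = (34 - 33.4)²/33.4 + (41 - 44.3)²/44.3 + (38 - 35.1)²/35.1 + (8 - 8.2)²/8.2
   = 0.011 + 0.246 + 0.240 + 0.005
   = 0.50
p-value = 0.9187

Since p-value > α = 0.1, we fail to reject H₀.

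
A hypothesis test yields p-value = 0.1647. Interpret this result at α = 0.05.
Since p = 0.1647 > α = 0.05, fail to reject H₀.
There is insufficient evidence to reject the null hypothesis; the result is not statistically significant at the 0.05 level.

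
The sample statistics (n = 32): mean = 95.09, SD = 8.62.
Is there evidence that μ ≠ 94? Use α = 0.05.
One-sample t-test:
H₀: μ = 94
H₁: μ ≠ 94
df = n - 1 = 31
t = (x̄ - μ₀) / (s/√n) = (95.09 - 94) / (8.62/√32) = 0.715
p-value = 0.4798

Since p-value > α = 0.05, we fail to reject H₀.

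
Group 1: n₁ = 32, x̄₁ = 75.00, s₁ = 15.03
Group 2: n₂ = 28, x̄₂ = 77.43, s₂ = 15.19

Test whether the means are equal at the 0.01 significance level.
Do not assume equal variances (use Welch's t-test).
Welch's two-sample t-test:
H₀: μ₁ = μ₂
H₁: μ₁ ≠ μ₂
s₁²/n₁ = 15.03²/32 = 7.0594,  s₂²/n₂ = 15.19²/28 = 8.2406
SE = √(s₁²/n₁ + s₂²/n₂) = √(7.0594 + 8.2406) = 3.9115
df (Welch-Satterthwaite) = (s₁²/n₁ + s₂²/n₂)² / [(s₁²/n₁)²/(n₁-1) + (s₂²/n₂)²/(n₂-1)] ≈ 56.78
t = (x̄₁ - x̄₂) / SE = (75.00 - 77.43) / 3.9115 = -2.43 / 3.9115 = -0.621
p-value = 0.5369

Since p-value > α = 0.01, we fail to reject H₀.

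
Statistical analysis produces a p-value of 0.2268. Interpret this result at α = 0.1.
Since p = 0.2268 > α = 0.1, fail to reject H₀.
There is insufficient evidence to reject the null hypothesis; the result is not statistically significant at the 0.1 level.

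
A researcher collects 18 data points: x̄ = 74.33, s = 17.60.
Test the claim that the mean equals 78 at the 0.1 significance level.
One-sample t-test:
H₀: μ = 78
H₁: μ ≠ 78
df = n - 1 = 17
t = (x̄ - μ₀) / (s/√n) = (74.33 - 78) / (17.60/√18) = -0.885
p-value = 0.3887

Since p-value > α = 0.1, we fail to reject H₀.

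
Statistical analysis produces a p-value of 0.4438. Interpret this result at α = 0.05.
Since p = 0.4438 > α = 0.05, fail to reject H₀.
There is insufficient evidence to reject the null hypothesis; the result is not statistically significant at the 0.05 level.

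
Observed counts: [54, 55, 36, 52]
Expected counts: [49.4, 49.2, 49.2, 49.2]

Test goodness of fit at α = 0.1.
Chi-square goodness of fit test:
H₀: observed counts match expected distribution
H₁: observed counts differ from expected distribution
df = k - 1 = 3
χ² = Σ(O - E)²/E
   = (54 - 49.4)²/49.4 + (55 - 49.2)²/49.2 + (36 - 49.2)²/49.2 + (52 - 49.2)²/49.2
   = 0.428 + 0.684 + 3.541 + 0.159
   = 4.81
p-value = 0.1860

Since p-value > α = 0.1, we fail to reject H₀.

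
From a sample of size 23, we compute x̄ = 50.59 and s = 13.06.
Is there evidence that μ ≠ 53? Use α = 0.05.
One-sample t-test:
H₀: μ = 53
H₁: μ ≠ 53
df = n - 1 = 22
t = (x̄ - μ₀) / (s/√n) = (50.59 - 53) / (13.06/√23) = -0.885
p-value = 0.3857

Since p-value > α = 0.05, we fail to reject H₀.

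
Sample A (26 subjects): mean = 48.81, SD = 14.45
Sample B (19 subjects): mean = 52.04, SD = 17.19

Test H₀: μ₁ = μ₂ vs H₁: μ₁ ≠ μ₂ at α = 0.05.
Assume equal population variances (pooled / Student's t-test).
Student's two-sample t-test (equal variances):
H₀: μ₁ = μ₂
H₁: μ₁ ≠ μ₂
df = n₁ + n₂ - 2 = 43
Pooled variance s_p² = [(n₁-1)s₁² + (n₂-1)s₂²] / (n₁ + n₂ - 2) = [(25)(14.45²) + (18)(17.19²)] / 43 = 245.0928
SE = √(s_p²(1/n₁ + 1/n₂)) = √(245.0928 × (1/26 + 1/19)) = 4.7251
t = (x̄₁ - x̄₂) / SE = (48.81 - 52.04) / 4.7251 = -3.23 / 4.7251 = -0.684
p-value = 0.4979

Since p-value > α = 0.05, we fail to reject H₀.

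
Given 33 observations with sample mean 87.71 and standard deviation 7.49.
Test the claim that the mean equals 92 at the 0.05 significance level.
One-sample t-test:
H₀: μ = 92
H₁: μ ≠ 92
df = n - 1 = 32
t = (x̄ - μ₀) / (s/√n) = (87.71 - 92) / (7.49/√33) = -3.290
p-value = 0.0024

Since p-value < α = 0.05, we reject H₀.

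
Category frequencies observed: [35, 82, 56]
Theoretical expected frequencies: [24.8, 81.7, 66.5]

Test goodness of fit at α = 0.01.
Chi-square goodness of fit test:
H₀: observed counts match expected distribution
H₁: observed counts differ from expected distribution
df = k - 1 = 2
χ² = Σ(O - E)²/E
   = (35 - 24.8)²/24.8 + (82 - 81.7)²/81.7 + (56 - 66.5)²/66.5
   = 4.195 + 0.001 + 1.658
   = 5.85
p-value = 0.0536

Since p-value > α = 0.01, we fail to reject H₀.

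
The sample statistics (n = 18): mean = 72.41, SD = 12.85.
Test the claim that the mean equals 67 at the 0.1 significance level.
One-sample t-test:
H₀: μ = 67
H₁: μ ≠ 67
df = n - 1 = 17
t = (x̄ - μ₀) / (s/√n) = (72.41 - 67) / (12.85/√18) = 1.786
p-value = 0.0919

Since p-value < α = 0.1, we reject H₀.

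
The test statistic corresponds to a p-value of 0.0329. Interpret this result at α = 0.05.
Since p = 0.0329 < α = 0.05, reject H₀.
There is sufficient evidence to reject the null hypothesis; the result is statistically significant at the 0.05 level.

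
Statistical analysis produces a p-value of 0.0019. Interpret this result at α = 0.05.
Since p = 0.0019 < α = 0.05, reject H₀.
There is sufficient evidence to reject the null hypothesis; the result is statistically significant at the 0.05 level.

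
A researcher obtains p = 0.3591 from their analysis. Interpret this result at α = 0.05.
Since p = 0.3591 > α = 0.05, fail to reject H₀.
There is insufficient evidence to reject the null hypothesis; the result is not statistically significant at the 0.05 level.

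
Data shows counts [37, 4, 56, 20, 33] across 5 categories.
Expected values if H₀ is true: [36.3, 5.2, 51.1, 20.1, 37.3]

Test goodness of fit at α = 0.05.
Chi-square goodness of fit test:
H₀: observed counts match expected distribution
H₁: observed counts differ from expected distribution
df = k - 1 = 4
χ² = Σ(O - E)²/E
   = (37 - 36.3)²/36.3 + (4 - 5.2)²/5.2 + (56 - 51.1)²/51.1 + (20 - 20.1)²/20.1 + (33 - 37.3)²/37.3
   = 0.013 + 0.277 + 0.470 + 0.000 + 0.496
   = 1.26
p-value = 0.8687

Since p-value > α = 0.05, we fail to reject H₀.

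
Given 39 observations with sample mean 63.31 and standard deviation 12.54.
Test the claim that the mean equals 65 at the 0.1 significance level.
One-sample t-test:
H₀: μ = 65
H₁: μ ≠ 65
df = n - 1 = 38
t = (x̄ - μ₀) / (s/√n) = (63.31 - 65) / (12.54/√39) = -0.842
p-value = 0.4053

Since p-value > α = 0.1, we fail to reject H₀.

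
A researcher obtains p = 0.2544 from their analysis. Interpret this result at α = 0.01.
Since p = 0.2544 > α = 0.01, fail to reject H₀.
There is insufficient evidence to reject the null hypothesis; the result is not statistically significant at the 0.01 level.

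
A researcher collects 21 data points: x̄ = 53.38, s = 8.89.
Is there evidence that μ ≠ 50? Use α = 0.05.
One-sample t-test:
H₀: μ = 50
H₁: μ ≠ 50
df = n - 1 = 20
t = (x̄ - μ₀) / (s/√n) = (53.38 - 50) / (8.89/√21) = 1.742
p-value = 0.0968

Since p-value > α = 0.05, we fail to reject H₀.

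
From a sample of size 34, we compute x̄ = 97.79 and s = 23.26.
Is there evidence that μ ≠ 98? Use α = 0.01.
One-sample t-test:
H₀: μ = 98
H₁: μ ≠ 98
df = n - 1 = 33
t = (x̄ - μ₀) / (s/√n) = (97.79 - 98) / (23.26/√34) = -0.053
p-value = 0.9583

Since p-value > α = 0.01, we fail to reject H₀.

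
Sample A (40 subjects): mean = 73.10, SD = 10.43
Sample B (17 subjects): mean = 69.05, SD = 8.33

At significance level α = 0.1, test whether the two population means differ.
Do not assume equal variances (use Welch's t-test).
Welch's two-sample t-test:
H₀: μ₁ = μ₂
H₁: μ₁ ≠ μ₂
s₁²/n₁ = 10.43²/40 = 2.7196,  s₂²/n₂ = 8.33²/17 = 4.0817
SE = √(s₁²/n₁ + s₂²/n₂) = √(2.7196 + 4.0817) = 2.6079
df (Welch-Satterthwaite) = (s₁²/n₁ + s₂²/n₂)² / [(s₁²/n₁)²/(n₁-1) + (s₂²/n₂)²/(n₂-1)] ≈ 37.58
t = (x̄₁ - x̄₂) / SE = (73.10 - 69.05) / 2.6079 = 4.05 / 2.6079 = 1.553
p-value = 0.1288

Since p-value > α = 0.1, we fail to reject H₀.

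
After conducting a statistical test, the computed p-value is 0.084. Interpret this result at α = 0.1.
Since p = 0.084 < α = 0.1, reject H₀.
There is sufficient evidence to reject the null hypothesis; the result is statistically significant at the 0.1 level.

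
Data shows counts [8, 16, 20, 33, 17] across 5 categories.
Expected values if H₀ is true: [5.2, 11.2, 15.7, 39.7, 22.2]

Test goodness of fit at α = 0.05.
Chi-square goodness of fit test:
H₀: observed counts match expected distribution
H₁: observed counts differ from expected distribution
df = k - 1 = 4
χ² = Σ(O - E)²/E
   = (8 - 5.2)²/5.2 + (16 - 11.2)²/11.2 + (20 - 15.7)²/15.7 + (33 - 39.7)²/39.7 + (17 - 22.2)²/22.2
   = 1.508 + 2.057 + 1.178 + 1.131 + 1.218
   = 7.09
p-value = 0.1311

Since p-value > α = 0.05, we fail to reject H₀.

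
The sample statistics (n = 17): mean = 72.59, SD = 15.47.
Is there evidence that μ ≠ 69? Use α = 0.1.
One-sample t-test:
H₀: μ = 69
H₁: μ ≠ 69
df = n - 1 = 16
t = (x̄ - μ₀) / (s/√n) = (72.59 - 69) / (15.47/√17) = 0.957
p-value = 0.3529

Since p-value > α = 0.1, we fail to reject H₀.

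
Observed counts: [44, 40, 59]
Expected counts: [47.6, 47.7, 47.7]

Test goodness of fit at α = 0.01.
Chi-square goodness of fit test:
H₀: observed counts match expected distribution
H₁: observed counts differ from expected distribution
df = k - 1 = 2
χ² = Σ(O - E)²/E
   = (44 - 47.6)²/47.6 + (40 - 47.7)²/47.7 + (59 - 47.7)²/47.7
   = 0.272 + 1.243 + 2.677
   = 4.19
p-value = 0.1229

Since p-value > α = 0.01, we fail to reject H₀.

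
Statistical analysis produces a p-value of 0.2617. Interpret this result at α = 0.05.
Since p = 0.2617 > α = 0.05, fail to reject H₀.
There is insufficient evidence to reject the null hypothesis; the result is not statistically significant at the 0.05 level.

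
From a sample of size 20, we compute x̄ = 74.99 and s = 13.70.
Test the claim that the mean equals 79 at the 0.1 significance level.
One-sample t-test:
H₀: μ = 79
H₁: μ ≠ 79
df = n - 1 = 19
t = (x̄ - μ₀) / (s/√n) = (74.99 - 79) / (13.70/√20) = -1.309
p-value = 0.2061

Since p-value > α = 0.1, we fail to reject H₀.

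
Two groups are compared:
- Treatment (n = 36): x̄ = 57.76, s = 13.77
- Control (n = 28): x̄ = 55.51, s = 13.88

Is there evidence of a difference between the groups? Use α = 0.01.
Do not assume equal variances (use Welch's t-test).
Welch's two-sample t-test:
H₀: μ₁ = μ₂
H₁: μ₁ ≠ μ₂
s₁²/n₁ = 13.77²/36 = 5.2670,  s₂²/n₂ = 13.88²/28 = 6.8805
SE = √(s₁²/n₁ + s₂²/n₂) = √(5.2670 + 6.8805) = 3.4853
df (Welch-Satterthwaite) = (s₁²/n₁ + s₂²/n₂)² / [(s₁²/n₁)²/(n₁-1) + (s₂²/n₂)²/(n₂-1)] ≈ 57.96
t = (x̄₁ - x̄₂) / SE = (57.76 - 55.51) / 3.4853 = 2.25 / 3.4853 = 0.646
p-value = 0.5211

Since p-value > α = 0.01, we fail to reject H₀.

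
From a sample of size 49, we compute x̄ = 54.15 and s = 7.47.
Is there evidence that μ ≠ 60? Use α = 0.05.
One-sample t-test:
H₀: μ = 60
H₁: μ ≠ 60
df = n - 1 = 48
t = (x̄ - μ₀) / (s/√n) = (54.15 - 60) / (7.47/√49) = -5.482
p-value < 0.0001

Since p-value < α = 0.05, we reject H₀.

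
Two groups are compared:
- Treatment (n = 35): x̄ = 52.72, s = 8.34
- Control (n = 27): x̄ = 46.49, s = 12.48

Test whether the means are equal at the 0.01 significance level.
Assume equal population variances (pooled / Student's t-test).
Student's two-sample t-test (equal variances):
H₀: μ₁ = μ₂
H₁: μ₁ ≠ μ₂
df = n₁ + n₂ - 2 = 60
Pooled variance s_p² = [(n₁-1)s₁² + (n₂-1)s₂²] / (n₁ + n₂ - 2) = [(34)(8.34²) + (26)(12.48²)] / 60 = 106.9067
SE = √(s_p²(1/n₁ + 1/n₂)) = √(106.9067 × (1/35 + 1/27)) = 2.6484
t = (x̄₁ - x̄₂) / SE = (52.72 - 46.49) / 2.6484 = 6.23 / 2.6484 = 2.352
p-value = 0.0220

Since p-value > α = 0.01, we fail to reject H₀.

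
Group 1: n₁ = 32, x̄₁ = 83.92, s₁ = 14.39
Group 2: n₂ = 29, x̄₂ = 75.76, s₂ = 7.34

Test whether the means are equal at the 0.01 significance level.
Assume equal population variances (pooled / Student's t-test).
Student's two-sample t-test (equal variances):
H₀: μ₁ = μ₂
H₁: μ₁ ≠ μ₂
df = n₁ + n₂ - 2 = 59
Pooled variance s_p² = [(n₁-1)s₁² + (n₂-1)s₂²] / (n₁ + n₂ - 2) = [(31)(14.39²) + (28)(7.34²)] / 59 = 134.3687
SE = √(s_p²(1/n₁ + 1/n₂)) = √(134.3687 × (1/32 + 1/29)) = 2.9719
t = (x̄₁ - x̄₂) / SE = (83.92 - 75.76) / 2.9719 = 8.16 / 2.9719 = 2.746
p-value = 0.0080

Since p-value < α = 0.01, we reject H₀.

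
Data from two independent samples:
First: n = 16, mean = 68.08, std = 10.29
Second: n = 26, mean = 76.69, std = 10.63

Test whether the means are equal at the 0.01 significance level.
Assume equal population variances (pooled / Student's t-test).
Student's two-sample t-test (equal variances):
H₀: μ₁ = μ₂
H₁: μ₁ ≠ μ₂
df = n₁ + n₂ - 2 = 40
Pooled variance s_p² = [(n₁-1)s₁² + (n₂-1)s₂²] / (n₁ + n₂ - 2) = [(15)(10.29²) + (25)(10.63²)] / 40 = 110.3296
SE = √(s_p²(1/n₁ + 1/n₂)) = √(110.3296 × (1/16 + 1/26)) = 3.3375
t = (x̄₁ - x̄₂) / SE = (68.08 - 76.69) / 3.3375 = -8.61 / 3.3375 = -2.580
p-value = 0.0137

Since p-value > α = 0.01, we fail to reject H₀.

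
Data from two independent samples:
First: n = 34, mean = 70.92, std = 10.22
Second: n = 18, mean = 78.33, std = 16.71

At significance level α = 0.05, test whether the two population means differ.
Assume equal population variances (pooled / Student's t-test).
Student's two-sample t-test (equal variances):
H₀: μ₁ = μ₂
H₁: μ₁ ≠ μ₂
df = n₁ + n₂ - 2 = 50
Pooled variance s_p² = [(n₁-1)s₁² + (n₂-1)s₂²] / (n₁ + n₂ - 2) = [(33)(10.22²) + (17)(16.71²)] / 50 = 163.8721
SE = √(s_p²(1/n₁ + 1/n₂)) = √(163.8721 × (1/34 + 1/18)) = 3.7315
t = (x̄₁ - x̄₂) / SE = (70.92 - 78.33) / 3.7315 = -7.41 / 3.7315 = -1.986
p-value = 0.0526

Since p-value > α = 0.05, we fail to reject H₀.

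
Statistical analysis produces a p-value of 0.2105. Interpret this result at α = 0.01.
Since p = 0.2105 > α = 0.01, fail to reject H₀.
There is insufficient evidence to reject the null hypothesis; the result is not statistically significant at the 0.01 level.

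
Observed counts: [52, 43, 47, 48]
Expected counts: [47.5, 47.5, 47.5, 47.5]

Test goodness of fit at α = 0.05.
Chi-square goodness of fit test:
H₀: observed counts match expected distribution
H₁: observed counts differ from expected distribution
df = k - 1 = 3
χ² = Σ(O - E)²/E
   = (52 - 47.5)²/47.5 + (43 - 47.5)²/47.5 + (47 - 47.5)²/47.5 + (48 - 47.5)²/47.5
   = 0.426 + 0.426 + 0.005 + 0.005
   = 0.86
p-value = 0.8343

Since p-value > α = 0.05, we fail to reject H₀.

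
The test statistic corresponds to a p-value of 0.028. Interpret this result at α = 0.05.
Since p = 0.028 < α = 0.05, reject H₀.
There is sufficient evidence to reject the null hypothesis; the result is statistically significant at the 0.05 level.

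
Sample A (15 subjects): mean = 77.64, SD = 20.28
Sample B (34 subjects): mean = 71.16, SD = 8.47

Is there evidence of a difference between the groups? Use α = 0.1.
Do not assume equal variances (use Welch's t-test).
Welch's two-sample t-test:
H₀: μ₁ = μ₂
H₁: μ₁ ≠ μ₂
s₁²/n₁ = 20.28²/15 = 27.4186,  s₂²/n₂ = 8.47²/34 = 2.1100
SE = √(s₁²/n₁ + s₂²/n₂) = √(27.4186 + 2.1100) = 5.4340
df (Welch-Satterthwaite) = (s₁²/n₁ + s₂²/n₂)² / [(s₁²/n₁)²/(n₁-1) + (s₂²/n₂)²/(n₂-1)] ≈ 16.20
t = (x̄₁ - x̄₂) / SE = (77.64 - 71.16) / 5.4340 = 6.48 / 5.4340 = 1.192
p-value = 0.2502

Since p-value > α = 0.1, we fail to reject H₀.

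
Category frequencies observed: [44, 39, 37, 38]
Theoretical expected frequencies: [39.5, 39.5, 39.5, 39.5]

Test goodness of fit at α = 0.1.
Chi-square goodness of fit test:
H₀: observed counts match expected distribution
H₁: observed counts differ from expected distribution
df = k - 1 = 3
χ² = Σ(O - E)²/E
   = (44 - 39.5)²/39.5 + (39 - 39.5)²/39.5 + (37 - 39.5)²/39.5 + (38 - 39.5)²/39.5
   = 0.513 + 0.006 + 0.158 + 0.057
   = 0.73
p-value = 0.8651

Since p-value > α = 0.1, we fail to reject H₀.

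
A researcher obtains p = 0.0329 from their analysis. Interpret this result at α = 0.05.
Since p = 0.0329 < α = 0.05, reject H₀.
There is sufficient evidence to reject the null hypothesis; the result is statistically significant at the 0.05 level.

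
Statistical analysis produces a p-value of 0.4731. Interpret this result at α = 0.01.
Since p = 0.4731 > α = 0.01, fail to reject H₀.
There is insufficient evidence to reject the null hypothesis; the result is not statistically significant at the 0.01 level.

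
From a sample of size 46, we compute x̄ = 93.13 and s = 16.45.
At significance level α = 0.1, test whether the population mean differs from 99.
One-sample t-test:
H₀: μ = 99
H₁: μ ≠ 99
df = n - 1 = 45
t = (x̄ - μ₀) / (s/√n) = (93.13 - 99) / (16.45/√46) = -2.420
p-value = 0.0196

Since p-value < α = 0.1, we reject H₀.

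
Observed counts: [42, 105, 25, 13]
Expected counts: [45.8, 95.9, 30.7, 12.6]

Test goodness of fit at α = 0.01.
Chi-square goodness of fit test:
H₀: observed counts match expected distribution
H₁: observed counts differ from expected distribution
df = k - 1 = 3
χ² = Σ(O - E)²/E
   = (42 - 45.8)²/45.8 + (105 - 95.9)²/95.9 + (25 - 30.7)²/30.7 + (13 - 12.6)²/12.6
   = 0.315 + 0.864 + 1.058 + 0.013
   = 2.25
p-value = 0.5222

Since p-value > α = 0.01, we fail to reject H₀.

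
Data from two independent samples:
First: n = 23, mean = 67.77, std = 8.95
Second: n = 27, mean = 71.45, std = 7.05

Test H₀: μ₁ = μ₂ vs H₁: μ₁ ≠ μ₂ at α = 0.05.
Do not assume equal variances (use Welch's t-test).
Welch's two-sample t-test:
H₀: μ₁ = μ₂
H₁: μ₁ ≠ μ₂
s₁²/n₁ = 8.95²/23 = 3.4827,  s₂²/n₂ = 7.05²/27 = 1.8408
SE = √(s₁²/n₁ + s₂²/n₂) = √(3.4827 + 1.8408) = 2.3073
df (Welch-Satterthwaite) = (s₁²/n₁ + s₂²/n₂)² / [(s₁²/n₁)²/(n₁-1) + (s₂²/n₂)²/(n₂-1)] ≈ 41.57
t = (x̄₁ - x̄₂) / SE = (67.77 - 71.45) / 2.3073 = -3.68 / 2.3073 = -1.595
p-value = 0.1183

Since p-value > α = 0.05, we fail to reject H₀.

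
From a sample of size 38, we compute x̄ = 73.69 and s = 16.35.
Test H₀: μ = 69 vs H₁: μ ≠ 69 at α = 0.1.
One-sample t-test:
H₀: μ = 69
H₁: μ ≠ 69
df = n - 1 = 37
t = (x̄ - μ₀) / (s/√n) = (73.69 - 69) / (16.35/√38) = 1.768
p-value = 0.0853

Since p-value < α = 0.1, we reject H₀.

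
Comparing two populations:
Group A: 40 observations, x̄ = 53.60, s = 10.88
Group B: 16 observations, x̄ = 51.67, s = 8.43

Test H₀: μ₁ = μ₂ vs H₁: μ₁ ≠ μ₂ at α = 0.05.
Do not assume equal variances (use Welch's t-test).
Welch's two-sample t-test:
H₀: μ₁ = μ₂
H₁: μ₁ ≠ μ₂
s₁²/n₁ = 10.88²/40 = 2.9594,  s₂²/n₂ = 8.43²/16 = 4.4416
SE = √(s₁²/n₁ + s₂²/n₂) = √(2.9594 + 4.4416) = 2.7205
df (Welch-Satterthwaite) = (s₁²/n₁ + s₂²/n₂)² / [(s₁²/n₁)²/(n₁-1) + (s₂²/n₂)²/(n₂-1)] ≈ 35.57
t = (x̄₁ - x̄₂) / SE = (53.60 - 51.67) / 2.7205 = 1.93 / 2.7205 = 0.709
p-value = 0.4827

Since p-value > α = 0.05, we fail to reject H₀.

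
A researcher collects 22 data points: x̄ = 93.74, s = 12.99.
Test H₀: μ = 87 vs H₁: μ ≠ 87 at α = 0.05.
One-sample t-test:
H₀: μ = 87
H₁: μ ≠ 87
df = n - 1 = 21
t = (x̄ - μ₀) / (s/√n) = (93.74 - 87) / (12.99/√22) = 2.434
p-value = 0.0240

Since p-value < α = 0.05, we reject H₀.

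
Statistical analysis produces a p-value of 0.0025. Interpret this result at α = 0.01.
Since p = 0.0025 < α = 0.01, reject H₀.
There is sufficient evidence to reject the null hypothesis; the result is statistically significant at the 0.01 level.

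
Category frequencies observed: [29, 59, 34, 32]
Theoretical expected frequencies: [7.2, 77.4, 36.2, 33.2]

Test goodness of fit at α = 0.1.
Chi-square goodness of fit test:
H₀: observed counts match expected distribution
H₁: observed counts differ from expected distribution
df = k - 1 = 3
χ² = Σ(O - E)²/E
   = (29 - 7.2)²/7.2 + (59 - 77.4)²/77.4 + (34 - 36.2)²/36.2 + (32 - 33.2)²/33.2
   = 66.006 + 4.374 + 0.134 + 0.043
   = 70.56
p-value < 0.0001

Since p-value < α = 0.1, we reject H₀.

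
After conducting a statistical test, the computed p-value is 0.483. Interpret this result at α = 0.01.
Since p = 0.483 > α = 0.01, fail to reject H₀.
There is insufficient evidence to reject the null hypothesis; the result is not statistically significant at the 0.01 level.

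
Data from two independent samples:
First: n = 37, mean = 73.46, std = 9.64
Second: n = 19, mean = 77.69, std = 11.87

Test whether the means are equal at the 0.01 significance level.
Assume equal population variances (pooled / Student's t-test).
Student's two-sample t-test (equal variances):
H₀: μ₁ = μ₂
H₁: μ₁ ≠ μ₂
df = n₁ + n₂ - 2 = 54
Pooled variance s_p² = [(n₁-1)s₁² + (n₂-1)s₂²] / (n₁ + n₂ - 2) = [(36)(9.64²) + (18)(11.87²)] / 54 = 108.9187
SE = √(s_p²(1/n₁ + 1/n₂)) = √(108.9187 × (1/37 + 1/19)) = 2.9456
t = (x̄₁ - x̄₂) / SE = (73.46 - 77.69) / 2.9456 = -4.23 / 2.9456 = -1.436
p-value = 0.1568

Since p-value > α = 0.01, we fail to reject H₀.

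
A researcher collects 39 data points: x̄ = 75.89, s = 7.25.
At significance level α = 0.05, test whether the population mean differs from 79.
One-sample t-test:
H₀: μ = 79
H₁: μ ≠ 79
df = n - 1 = 38
t = (x̄ - μ₀) / (s/√n) = (75.89 - 79) / (7.25/√39) = -2.679
p-value = 0.0109

Since p-value < α = 0.05, we reject H₀.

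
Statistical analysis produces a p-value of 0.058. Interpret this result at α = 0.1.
Since p = 0.058 < α = 0.1, reject H₀.
There is sufficient evidence to reject the null hypothesis; the result is statistically significant at the 0.1 level.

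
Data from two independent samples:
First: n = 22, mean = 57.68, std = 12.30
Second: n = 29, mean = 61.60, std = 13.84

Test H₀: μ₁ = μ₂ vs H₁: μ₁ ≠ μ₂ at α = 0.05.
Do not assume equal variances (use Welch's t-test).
Welch's two-sample t-test:
H₀: μ₁ = μ₂
H₁: μ₁ ≠ μ₂
s₁²/n₁ = 12.30²/22 = 6.8768,  s₂²/n₂ = 13.84²/29 = 6.6050
SE = √(s₁²/n₁ + s₂²/n₂) = √(6.8768 + 6.6050) = 3.6718
df (Welch-Satterthwaite) = (s₁²/n₁ + s₂²/n₂)² / [(s₁²/n₁)²/(n₁-1) + (s₂²/n₂)²/(n₂-1)] ≈ 47.71
t = (x̄₁ - x̄₂) / SE = (57.68 - 61.60) / 3.6718 = -3.92 / 3.6718 = -1.068
p-value = 0.2911

Since p-value > α = 0.05, we fail to reject H₀.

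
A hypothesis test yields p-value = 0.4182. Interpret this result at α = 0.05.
Since p = 0.4182 > α = 0.05, fail to reject H₀.
There is insufficient evidence to reject the null hypothesis; the result is not statistically significant at the 0.05 level.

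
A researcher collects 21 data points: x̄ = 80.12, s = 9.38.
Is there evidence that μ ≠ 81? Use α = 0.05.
One-sample t-test:
H₀: μ = 81
H₁: μ ≠ 81
df = n - 1 = 20
t = (x̄ - μ₀) / (s/√n) = (80.12 - 81) / (9.38/√21) = -0.430
p-value = 0.6718

Since p-value > α = 0.05, we fail to reject H₀.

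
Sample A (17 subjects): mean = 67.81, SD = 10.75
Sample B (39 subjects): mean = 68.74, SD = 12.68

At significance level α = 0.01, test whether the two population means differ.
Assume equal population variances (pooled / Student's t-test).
Student's two-sample t-test (equal variances):
H₀: μ₁ = μ₂
H₁: μ₁ ≠ μ₂
df = n₁ + n₂ - 2 = 54
Pooled variance s_p² = [(n₁-1)s₁² + (n₂-1)s₂²] / (n₁ + n₂ - 2) = [(16)(10.75²) + (38)(12.68²)] / 54 = 147.3839
SE = √(s_p²(1/n₁ + 1/n₂)) = √(147.3839 × (1/17 + 1/39)) = 3.5283
t = (x̄₁ - x̄₂) / SE = (67.81 - 68.74) / 3.5283 = -0.93 / 3.5283 = -0.264
p-value = 0.7931

Since p-value > α = 0.01, we fail to reject H₀.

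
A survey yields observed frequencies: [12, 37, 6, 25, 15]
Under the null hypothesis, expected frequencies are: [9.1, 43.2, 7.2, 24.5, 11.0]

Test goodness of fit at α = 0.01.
Chi-square goodness of fit test:
H₀: observed counts match expected distribution
H₁: observed counts differ from expected distribution
df = k - 1 = 4
χ² = Σ(O - E)²/E
   = (12 - 9.1)²/9.1 + (37 - 43.2)²/43.2 + (6 - 7.2)²/7.2 + (25 - 24.5)²/24.5 + (15 - 11.0)²/11.0
   = 0.924 + 0.890 + 0.200 + 0.010 + 1.455
   = 3.48
p-value = 0.4811

Since p-value > α = 0.01, we fail to reject H₀.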